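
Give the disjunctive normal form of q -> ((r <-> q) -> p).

q -> ((r <-> q) -> p)
≡ ~q | ((r <-> q) -> p)   [eliminate ->]
≡ ~q | ~(r <-> q) | p   [eliminate ->]
≡ ~q | ~((r -> q) & (q -> r)) | p   [eliminate <->]
≡ ~q | ~((~r | q) & (q -> r)) | p   [eliminate ->]
≡ ~q | ~((~r | q) & (~q | r)) | p   [eliminate ->]
≡ ~q | ~(~r | q) | ~(~q | r) | p   [De Morgan]
≡ ~q | (~~r & ~q) | ~(~q | r) | p   [De Morgan]
≡ ~q | (r & ~q) | ~(~q | r) | p   [double negation]
≡ ~q | (r & ~q) | (~~q & ~r) | p   [De Morgan]
≡ ~q | (r & ~q) | (q & ~r) | p   [double negation]
≡ ~q | (q & ~r) | p   [simplify]

~q | (q & ~r) | p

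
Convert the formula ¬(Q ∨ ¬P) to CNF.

¬Q ∧ P

¬(Q ∨ ¬P)
= ¬Q ∧ ¬¬P
= ¬Q ∧ P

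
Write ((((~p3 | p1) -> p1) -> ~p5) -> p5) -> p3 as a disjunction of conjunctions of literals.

((((~p3 | p1) -> p1) -> ~p5) -> p5) -> p3
⇔ ~((((~p3 | p1) -> p1) -> ~p5) -> p5) | p3   [eliminate ->]
⇔ ~(~(((~p3 | p1) -> p1) -> ~p5) | p5) | p3   [eliminate ->]
⇔ ~(~(~((~p3 | p1) -> p1) | ~p5) | p5) | p3   [eliminate ->]
⇔ ~(~(~(~(~p3 | p1) | p1) | ~p5) | p5) | p3   [eliminate ->]
⇔ (~~(~(~(~p3 | p1) | p1) | ~p5) & ~p5) | p3   [De Morgan]
⇔ ((~(~(~p3 | p1) | p1) | ~p5) & ~p5) | p3   [double negation]
⇔ (((~~(~p3 | p1) & ~p1) | ~p5) & ~p5) | p3   [De Morgan]
⇔ ((((~p3 | p1) & ~p1) | ~p5) & ~p5) | p3   [double negation]
⇔ (~p3 & ~p1 & ~p5) | (p1 & ~p1 & ~p5) | (~p5 & ~p5) | p3   [distribute & over |]
⇔ ~p5 | p3   [simplify]

~p5 | p3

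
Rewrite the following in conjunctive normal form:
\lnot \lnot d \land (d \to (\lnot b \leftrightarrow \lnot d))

d \land (\lnot d \lor b)

\lnot \lnot d \land (d \to (\lnot b \leftrightarrow \lnot d))
⇔ \lnot \lnot d \land (\lnot d \lor (\lnot b \leftrightarrow \lnot d))   (eliminate \to)
⇔ \lnot \lnot d \land (\lnot d \lor ((\lnot b \to \lnot d) \land (\lnot d \to \lnot b)))   (eliminate \leftrightarrow)
⇔ \lnot \lnot d \land (\lnot d \lor ((\lnot \lnot b \lor \lnot d) \land (\lnot d \to \lnot b)))   (eliminate \to)
⇔ \lnot \lnot d \land (\lnot d \lor ((\lnot \lnot b \lor \lnot d) \land (\lnot \lnot d \lor \lnot b)))   (eliminate \to)
⇔ d \land (\lnot d \lor ((\lnot \lnot b \lor \lnot d) \land (\lnot \lnot d \lor \lnot b)))   (double negation)
⇔ d \land (\lnot d \lor ((b \lor \lnot d) \land (\lnot \lnot d \lor \lnot b)))   (double negation)
⇔ d \land (\lnot d \lor ((b \lor \lnot d) \land (d \lor \lnot b)))   (double negation)
⇔ d \land (\lnot d \lor b \lor \lnot d) \land (\lnot d \lor d \lor \lnot b)   (distribute \lor over \land)
⇔ d \land (\lnot d \lor b)   (simplify)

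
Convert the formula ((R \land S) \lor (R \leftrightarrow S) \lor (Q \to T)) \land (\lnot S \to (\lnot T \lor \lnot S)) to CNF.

(R \lor \lnot S \lor \lnot Q \lor T) \land (S \lor \lnot R \lor \lnot Q \lor T)

((R \land S) \lor (R \leftrightarrow S) \lor (Q \to T)) \land (\lnot S \to (\lnot T \lor \lnot S))
⇔ ((R \land S) \lor ((R \to S) \land (S \to R)) \lor (Q \to T)) \land (\lnot S \to (\lnot T \lor \lnot S))   — eliminate \leftrightarrow
⇔ ((R \land S) \lor ((\lnot R \lor S) \land (S \to R)) \lor (Q \to T)) \land (\lnot S \to (\lnot T \lor \lnot S))   — eliminate \to
⇔ ((R \land S) \lor ((\lnot R \lor S) \land (\lnot S \lor R)) \lor (Q \to T)) \land (\lnot S \to (\lnot T \lor \lnot S))   — eliminate \to
⇔ ((R \land S) \lor ((\lnot R \lor S) \land (\lnot S \lor R)) \lor \lnot Q \lor T) \land (\lnot S \to (\lnot T \lor \lnot S))   — eliminate \to
⇔ ((R \land S) \lor ((\lnot R \lor S) \land (\lnot S \lor R)) \lor \lnot Q \lor T) \land (\lnot \lnot S \lor \lnot T \lor \lnot S)   — eliminate \to
⇔ ((R \land S) \lor ((\lnot R \lor S) \land (\lnot S \lor R)) \lor \lnot Q \lor T) \land (S \lor \lnot T \lor \lnot S)   — double negation
⇔ (R \lor \lnot R \lor S \lor \lnot Q \lor T) \land (R \lor \lnot S \lor R \lor \lnot Q \lor T) \land (S \lor \lnot R \lor S \lor \lnot Q \lor T) \land (S \lor \lnot S \lor R \lor \lnot Q \lor T) \land (S \lor \lnot T \lor \lnot S)   — distribute \lor over \land
⇔ (R \lor \lnot S \lor \lnot Q \lor T) \land (S \lor \lnot R \lor \lnot Q \lor T)   — simplify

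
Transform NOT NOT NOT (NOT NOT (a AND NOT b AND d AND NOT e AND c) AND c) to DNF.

NOT a OR b OR NOT d OR e OR NOT c

NOT NOT NOT (NOT NOT (a AND NOT b AND d AND NOT e AND c) AND c)
⇔ NOT (NOT NOT (a AND NOT b AND d AND NOT e AND c) AND c)   — double negation
⇔ NOT NOT NOT (a AND NOT b AND d AND NOT e AND c) OR NOT c   — De Morgan
⇔ NOT (a AND NOT b AND d AND NOT e AND c) OR NOT c   — double negation
⇔ NOT a OR NOT NOT b OR NOT d OR NOT NOT e OR NOT c OR NOT c   — De Morgan
⇔ NOT a OR b OR NOT d OR NOT NOT e OR NOT c OR NOT c   — double negation
⇔ NOT a OR b OR NOT d OR e OR NOT c OR NOT c   — double negation
⇔ NOT a OR b OR NOT d OR e OR NOT c   — simplify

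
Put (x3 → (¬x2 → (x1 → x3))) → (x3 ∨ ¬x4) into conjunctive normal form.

(x3 → (¬x2 → (x1 → x3))) → (x3 ∨ ¬x4)
≡ ¬(x3 → (¬x2 → (x1 → x3))) ∨ x3 ∨ ¬x4
≡ ¬(¬x3 ∨ (¬x2 → (x1 → x3))) ∨ x3 ∨ ¬x4
≡ ¬(¬x3 ∨ ¬¬x2 ∨ (x1 → x3)) ∨ x3 ∨ ¬x4
≡ ¬(¬x3 ∨ ¬¬x2 ∨ ¬x1 ∨ x3) ∨ x3 ∨ ¬x4
≡ (¬¬x3 ∧ ¬¬¬x2 ∧ ¬¬x1 ∧ ¬x3) ∨ x3 ∨ ¬x4
≡ (x3 ∧ ¬¬¬x2 ∧ ¬¬x1 ∧ ¬x3) ∨ x3 ∨ ¬x4
≡ (x3 ∧ ¬x2 ∧ ¬¬x1 ∧ ¬x3) ∨ x3 ∨ ¬x4
≡ (x3 ∧ ¬x2 ∧ x1 ∧ ¬x3) ∨ x3 ∨ ¬x4
≡ (x3 ∨ x3 ∨ ¬x4) ∧ (¬x2 ∨ x3 ∨ ¬x4) ∧ (x1 ∨ x3 ∨ ¬x4) ∧ (¬x3 ∨ x3 ∨ ¬x4)
≡ x3 ∨ ¬x4

x3 ∨ ¬x4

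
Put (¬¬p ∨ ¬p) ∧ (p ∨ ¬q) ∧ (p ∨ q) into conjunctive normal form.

(p ∨ ¬q) ∧ (p ∨ q)

(¬¬p ∨ ¬p) ∧ (p ∨ ¬q) ∧ (p ∨ q)
≡ (p ∨ ¬p) ∧ (p ∨ ¬q) ∧ (p ∨ q)   (double negation)
≡ (p ∨ ¬q) ∧ (p ∨ q)   (simplify)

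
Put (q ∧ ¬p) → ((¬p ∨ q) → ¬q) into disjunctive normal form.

¬q ∨ p

(q ∧ ¬p) → ((¬p ∨ q) → ¬q)
⇔ ¬(q ∧ ¬p) ∨ ((¬p ∨ q) → ¬q)   (eliminate →)
⇔ ¬(q ∧ ¬p) ∨ ¬(¬p ∨ q) ∨ ¬q   (eliminate →)
⇔ ¬q ∨ ¬¬p ∨ ¬(¬p ∨ q) ∨ ¬q   (De Morgan)
⇔ ¬q ∨ p ∨ ¬(¬p ∨ q) ∨ ¬q   (double negation)
⇔ ¬q ∨ p ∨ (¬¬p ∧ ¬q) ∨ ¬q   (De Morgan)
⇔ ¬q ∨ p ∨ (p ∧ ¬q) ∨ ¬q   (double negation)
⇔ ¬q ∨ p   (simplify)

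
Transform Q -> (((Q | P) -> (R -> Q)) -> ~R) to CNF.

~Q | ~R

Q -> (((Q | P) -> (R -> Q)) -> ~R)
⇔ ~Q | (((Q | P) -> (R -> Q)) -> ~R)
⇔ ~Q | ~((Q | P) -> (R -> Q)) | ~R
⇔ ~Q | ~(~(Q | P) | (R -> Q)) | ~R
⇔ ~Q | ~(~(Q | P) | ~R | Q) | ~R
⇔ ~Q | (~~(Q | P) & ~~R & ~Q) | ~R
⇔ ~Q | ((Q | P) & ~~R & ~Q) | ~R
⇔ ~Q | ((Q | P) & R & ~Q) | ~R
⇔ (~Q | Q | P | ~R) & (~Q | R | ~R) & (~Q | ~Q | ~R)
⇔ ~Q | ~R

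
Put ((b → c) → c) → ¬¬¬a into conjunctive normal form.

((b → c) → c) → ¬¬¬a
≡ ¬((b → c) → c) ∨ ¬¬¬a   — eliminate →
≡ ¬(¬(b → c) ∨ c) ∨ ¬¬¬a   — eliminate →
≡ ¬(¬(¬b ∨ c) ∨ c) ∨ ¬¬¬a   — eliminate →
≡ (¬¬(¬b ∨ c) ∧ ¬c) ∨ ¬¬¬a   — De Morgan
≡ ((¬b ∨ c) ∧ ¬c) ∨ ¬¬¬a   — double negation
≡ ((¬b ∨ c) ∧ ¬c) ∨ ¬a   — double negation
≡ (¬b ∨ c ∨ ¬a) ∧ (¬c ∨ ¬a)   — distribute ∨ over ∧

(¬b ∨ c ∨ ¬a) ∧ (¬c ∨ ¬a)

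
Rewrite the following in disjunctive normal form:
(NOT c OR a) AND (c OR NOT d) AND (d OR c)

(NOT c OR a) AND (c OR NOT d) AND (d OR c)
≡ (NOT c AND c AND d) OR (NOT c AND c AND c) OR (NOT c AND NOT d AND d) OR (NOT c AND NOT d AND c) OR (a AND c AND d) OR (a AND c AND c) OR (a AND NOT d AND d) OR (a AND NOT d AND c)   [distribute AND over OR]
≡ a AND c   [simplify]

a AND c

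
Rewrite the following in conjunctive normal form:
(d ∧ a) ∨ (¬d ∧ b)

(d ∨ b) ∧ (a ∨ ¬d) ∧ (a ∨ b)

(d ∧ a) ∨ (¬d ∧ b)
⇔ (d ∨ ¬d) ∧ (d ∨ b) ∧ (a ∨ ¬d) ∧ (a ∨ b)   — distribute ∨ over ∧
⇔ (d ∨ b) ∧ (a ∨ ¬d) ∧ (a ∨ b)   — simplify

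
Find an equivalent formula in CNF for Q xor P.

(Q | P) & (~Q | ~P)

Q xor P
= (Q | P) & ~(Q & P)   [expand xor]
= (Q | P) & (~Q | ~P)   [De Morgan]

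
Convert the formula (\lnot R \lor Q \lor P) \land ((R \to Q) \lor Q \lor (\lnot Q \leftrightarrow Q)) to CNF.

\lnot R \lor Q

(\lnot R \lor Q \lor P) \land ((R \to Q) \lor Q \lor (\lnot Q \leftrightarrow Q))
≡ (\lnot R \lor Q \lor P) \land (\lnot R \lor Q \lor Q \lor (\lnot Q \leftrightarrow Q))   — eliminate \to
≡ (\lnot R \lor Q \lor P) \land (\lnot R \lor Q \lor Q \lor ((\lnot Q \to Q) \land (Q \to \lnot Q)))   — eliminate \leftrightarrow
≡ (\lnot R \lor Q \lor P) \land (\lnot R \lor Q \lor Q \lor ((\lnot \lnot Q \lor Q) \land (Q \to \lnot Q)))   — eliminate \to
≡ (\lnot R \lor Q \lor P) \land (\lnot R \lor Q \lor Q \lor ((\lnot \lnot Q \lor Q) \land (\lnot Q \lor \lnot Q)))   — eliminate \to
≡ (\lnot R \lor Q \lor P) \land (\lnot R \lor Q \lor Q \lor ((Q \lor Q) \land (\lnot Q \lor \lnot Q)))   — double negation
≡ (\lnot R \lor Q \lor P) \land (\lnot R \lor Q \lor Q \lor Q \lor Q) \land (\lnot R \lor Q \lor Q \lor \lnot Q \lor \lnot Q)   — distribute \lor over \land
≡ \lnot R \lor Q   — simplify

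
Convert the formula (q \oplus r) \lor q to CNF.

q \lor r

(q \oplus r) \lor q
⇔ ((q \lor r) \land \lnot (q \land r)) \lor q   — expand \oplus
⇔ ((q \lor r) \land (\lnot q \lor \lnot r)) \lor q   — De Morgan
⇔ (q \lor r \lor q) \land (\lnot q \lor \lnot r \lor q)   — distribute \lor over \land
⇔ q \lor r   — simplify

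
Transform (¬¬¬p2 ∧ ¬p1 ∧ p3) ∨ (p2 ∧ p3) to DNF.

(¬¬¬p2 ∧ ¬p1 ∧ p3) ∨ (p2 ∧ p3)
≡ (¬p2 ∧ ¬p1 ∧ p3) ∨ (p2 ∧ p3)   [double negation]

(¬p2 ∧ ¬p1 ∧ p3) ∨ (p2 ∧ p3)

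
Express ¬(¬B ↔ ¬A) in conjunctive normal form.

¬(¬B ↔ ¬A)
⇔ ¬((¬B → ¬A) ∧ (¬A → ¬B))   [eliminate ↔]
⇔ ¬((¬¬B ∨ ¬A) ∧ (¬A → ¬B))   [eliminate →]
⇔ ¬((¬¬B ∨ ¬A) ∧ (¬¬A ∨ ¬B))   [eliminate →]
⇔ ¬(¬¬B ∨ ¬A) ∨ ¬(¬¬A ∨ ¬B)   [De Morgan]
⇔ (¬¬¬B ∧ ¬¬A) ∨ ¬(¬¬A ∨ ¬B)   [De Morgan]
⇔ (¬B ∧ ¬¬A) ∨ ¬(¬¬A ∨ ¬B)   [double negation]
⇔ (¬B ∧ A) ∨ ¬(¬¬A ∨ ¬B)   [double negation]
⇔ (¬B ∧ A) ∨ (¬¬¬A ∧ ¬¬B)   [De Morgan]
⇔ (¬B ∧ A) ∨ (¬A ∧ ¬¬B)   [double negation]
⇔ (¬B ∧ A) ∨ (¬A ∧ B)   [double negation]
⇔ (¬B ∨ ¬A) ∧ (¬B ∨ B) ∧ (A ∨ ¬A) ∧ (A ∨ B)   [distribute ∨ over ∧]
⇔ (¬B ∨ ¬A) ∧ (A ∨ B)   [simplify]

(¬B ∨ ¬A) ∧ (A ∨ B)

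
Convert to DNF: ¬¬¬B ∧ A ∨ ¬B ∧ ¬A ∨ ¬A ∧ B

¬¬¬B ∧ A ∨ ¬B ∧ ¬A ∨ ¬A ∧ B
≡ ¬B ∧ A ∨ ¬B ∧ ¬A ∨ ¬A ∧ B   (double negation)

¬B ∧ A ∨ ¬B ∧ ¬A ∨ ¬A ∧ B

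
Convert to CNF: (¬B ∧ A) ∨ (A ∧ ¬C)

(¬B ∨ ¬C) ∧ A

(¬B ∧ A) ∨ (A ∧ ¬C)
= (¬B ∨ A) ∧ (¬B ∨ ¬C) ∧ (A ∨ A) ∧ (A ∨ ¬C)   [distribute ∨ over ∧]
= (¬B ∨ ¬C) ∧ A   [simplify]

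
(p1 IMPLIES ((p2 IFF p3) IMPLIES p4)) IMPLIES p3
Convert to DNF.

(p1 IMPLIES ((p2 IFF p3) IMPLIES p4)) IMPLIES p3
= NOT (p1 IMPLIES ((p2 IFF p3) IMPLIES p4)) OR p3   [eliminate IMPLIES]
= NOT (NOT p1 OR ((p2 IFF p3) IMPLIES p4)) OR p3   [eliminate IMPLIES]
= NOT (NOT p1 OR NOT (p2 IFF p3) OR p4) OR p3   [eliminate IMPLIES]
= NOT (NOT p1 OR NOT ((p2 IMPLIES p3) AND (p3 IMPLIES p2)) OR p4) OR p3   [eliminate IFF]
= NOT (NOT p1 OR NOT ((NOT p2 OR p3) AND (p3 IMPLIES p2)) OR p4) OR p3   [eliminate IMPLIES]
= NOT (NOT p1 OR NOT ((NOT p2 OR p3) AND (NOT p3 OR p2)) OR p4) OR p3   [eliminate IMPLIES]
= (NOT NOT p1 AND NOT NOT ((NOT p2 OR p3) AND (NOT p3 OR p2)) AND NOT p4) OR p3   [De Morgan]
= (p1 AND NOT NOT ((NOT p2 OR p3) AND (NOT p3 OR p2)) AND NOT p4) OR p3   [double negation]
= (p1 AND (NOT p2 OR p3) AND (NOT p3 OR p2) AND NOT p4) OR p3   [double negation]
= (p1 AND NOT p2 AND NOT p3 AND NOT p4) OR (p1 AND NOT p2 AND p2 AND NOT p4) OR (p1 AND p3 AND NOT p3 AND NOT p4) OR (p1 AND p3 AND p2 AND NOT p4) OR p3   [distribute AND over OR]
= (p1 AND NOT p2 AND NOT p3 AND NOT p4) OR p3   [simplify]

(p1 AND NOT p2 AND NOT p3 AND NOT p4) OR p3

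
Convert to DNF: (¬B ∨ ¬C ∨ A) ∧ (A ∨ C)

(¬B ∧ C) ∨ A

(¬B ∨ ¬C ∨ A) ∧ (A ∨ C)
⇔ (¬B ∧ A) ∨ (¬B ∧ C) ∨ (¬C ∧ A) ∨ (¬C ∧ C) ∨ (A ∧ A) ∨ (A ∧ C)   [distribute ∧ over ∨]
⇔ (¬B ∧ C) ∨ A   [simplify]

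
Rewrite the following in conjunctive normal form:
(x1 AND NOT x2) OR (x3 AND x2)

(x1 OR x3) AND (x1 OR x2) AND (NOT x2 OR x3)

(x1 AND NOT x2) OR (x3 AND x2)
⇔ (x1 OR x3) AND (x1 OR x2) AND (NOT x2 OR x3) AND (NOT x2 OR x2)   (distribute OR over AND)
⇔ (x1 OR x3) AND (x1 OR x2) AND (NOT x2 OR x3)   (simplify)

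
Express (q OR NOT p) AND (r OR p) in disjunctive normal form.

(q OR NOT p) AND (r OR p)
⇔ (q AND r) OR (q AND p) OR (NOT p AND r) OR (NOT p AND p)   [distribute AND over OR]
⇔ (q AND r) OR (q AND p) OR (NOT p AND r)   [simplify]

(q AND r) OR (q AND p) OR (NOT p AND r)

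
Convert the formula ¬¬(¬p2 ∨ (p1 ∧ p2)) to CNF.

¬p2 ∨ p1

¬¬(¬p2 ∨ (p1 ∧ p2))
⇔ ¬p2 ∨ (p1 ∧ p2)   (double negation)
⇔ (¬p2 ∨ p1) ∧ (¬p2 ∨ p2)   (distribute ∨ over ∧)
⇔ ¬p2 ∨ p1   (simplify)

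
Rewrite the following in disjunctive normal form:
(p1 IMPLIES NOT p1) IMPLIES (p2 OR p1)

p1 OR p2

(p1 IMPLIES NOT p1) IMPLIES (p2 OR p1)
≡ NOT (p1 IMPLIES NOT p1) OR p2 OR p1   — eliminate IMPLIES
≡ NOT (NOT p1 OR NOT p1) OR p2 OR p1   — eliminate IMPLIES
≡ (NOT NOT p1 AND NOT NOT p1) OR p2 OR p1   — De Morgan
≡ (p1 AND NOT NOT p1) OR p2 OR p1   — double negation
≡ (p1 AND p1) OR p2 OR p1   — double negation
≡ p1 OR p2   — simplify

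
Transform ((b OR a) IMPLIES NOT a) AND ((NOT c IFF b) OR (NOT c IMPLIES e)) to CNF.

((b OR a) IMPLIES NOT a) AND ((NOT c IFF b) OR (NOT c IMPLIES e))
≡ (NOT (b OR a) OR NOT a) AND ((NOT c IFF b) OR (NOT c IMPLIES e))   (eliminate IMPLIES)
≡ (NOT (b OR a) OR NOT a) AND (((NOT c IMPLIES b) AND (b IMPLIES NOT c)) OR (NOT c IMPLIES e))   (eliminate IFF)
≡ (NOT (b OR a) OR NOT a) AND (((NOT NOT c OR b) AND (b IMPLIES NOT c)) OR (NOT c IMPLIES e))   (eliminate IMPLIES)
≡ (NOT (b OR a) OR NOT a) AND (((NOT NOT c OR b) AND (NOT b OR NOT c)) OR (NOT c IMPLIES e))   (eliminate IMPLIES)
≡ (NOT (b OR a) OR NOT a) AND (((NOT NOT c OR b) AND (NOT b OR NOT c)) OR NOT NOT c OR e)   (eliminate IMPLIES)
≡ ((NOT b AND NOT a) OR NOT a) AND (((NOT NOT c OR b) AND (NOT b OR NOT c)) OR NOT NOT c OR e)   (De Morgan)
≡ ((NOT b AND NOT a) OR NOT a) AND (((c OR b) AND (NOT b OR NOT c)) OR NOT NOT c OR e)   (double negation)
≡ ((NOT b AND NOT a) OR NOT a) AND (((c OR b) AND (NOT b OR NOT c)) OR c OR e)   (double negation)
≡ (NOT b OR NOT a) AND (NOT a OR NOT a) AND (c OR b OR c OR e) AND (NOT b OR NOT c OR c OR e)   (distribute OR over AND)
≡ NOT a AND (c OR b OR e)   (simplify)

NOT a AND (c OR b OR e)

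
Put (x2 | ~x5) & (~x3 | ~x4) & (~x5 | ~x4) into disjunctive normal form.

(x2 & ~x4) | (~x5 & ~x3) | (~x5 & ~x4)

(x2 | ~x5) & (~x3 | ~x4) & (~x5 | ~x4)
≡ (x2 & ~x3 & ~x5) | (x2 & ~x3 & ~x4) | (x2 & ~x4 & ~x5) | (x2 & ~x4 & ~x4) | (~x5 & ~x3 & ~x5) | (~x5 & ~x3 & ~x4) | (~x5 & ~x4 & ~x5) | (~x5 & ~x4 & ~x4)   — distribute & over |
≡ (x2 & ~x4) | (~x5 & ~x3) | (~x5 & ~x4)   — simplify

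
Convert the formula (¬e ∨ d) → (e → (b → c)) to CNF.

¬d ∨ ¬e ∨ ¬b ∨ c

(¬e ∨ d) → (e → (b → c))
⇔ ¬(¬e ∨ d) ∨ (e → (b → c))   [eliminate →]
⇔ ¬(¬e ∨ d) ∨ ¬e ∨ (b → c)   [eliminate →]
⇔ ¬(¬e ∨ d) ∨ ¬e ∨ ¬b ∨ c   [eliminate →]
⇔ (¬¬e ∧ ¬d) ∨ ¬e ∨ ¬b ∨ c   [De Morgan]
⇔ (e ∧ ¬d) ∨ ¬e ∨ ¬b ∨ c   [double negation]
⇔ (e ∨ ¬e ∨ ¬b ∨ c) ∧ (¬d ∨ ¬e ∨ ¬b ∨ c)   [distribute ∨ over ∧]
⇔ ¬d ∨ ¬e ∨ ¬b ∨ c   [simplify]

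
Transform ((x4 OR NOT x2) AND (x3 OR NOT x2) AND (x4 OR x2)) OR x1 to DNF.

((x4 OR NOT x2) AND (x3 OR NOT x2) AND (x4 OR x2)) OR x1
≡ (x4 AND x3 AND x4) OR (x4 AND x3 AND x2) OR (x4 AND NOT x2 AND x4) OR (x4 AND NOT x2 AND x2) OR (NOT x2 AND x3 AND x4) OR (NOT x2 AND x3 AND x2) OR (NOT x2 AND NOT x2 AND x4) OR (NOT x2 AND NOT x2 AND x2) OR x1   (distribute AND over OR)
≡ (x4 AND x3) OR (x4 AND NOT x2) OR x1   (simplify)

(x4 AND x3) OR (x4 AND NOT x2) OR x1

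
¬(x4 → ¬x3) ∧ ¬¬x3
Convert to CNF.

¬(x4 → ¬x3) ∧ ¬¬x3
⇔ ¬(¬x4 ∨ ¬x3) ∧ ¬¬x3
⇔ ¬¬x4 ∧ ¬¬x3 ∧ ¬¬x3
⇔ x4 ∧ ¬¬x3 ∧ ¬¬x3
⇔ x4 ∧ x3 ∧ ¬¬x3
⇔ x4 ∧ x3 ∧ x3
⇔ x4 ∧ x3

x4 ∧ x3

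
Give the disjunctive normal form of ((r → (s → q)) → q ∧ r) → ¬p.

((r → (s → q)) → q ∧ r) → ¬p
≡ ¬((r → (s → q)) → q ∧ r) ∨ ¬p   — eliminate →
≡ ¬(¬(r → (s → q)) ∨ q ∧ r) ∨ ¬p   — eliminate →
≡ ¬(¬(¬r ∨ (s → q)) ∨ q ∧ r) ∨ ¬p   — eliminate →
≡ ¬(¬(¬r ∨ ¬s ∨ q) ∨ q ∧ r) ∨ ¬p   — eliminate →
≡ ¬¬(¬r ∨ ¬s ∨ q) ∧ ¬(q ∧ r) ∨ ¬p   — De Morgan
≡ (¬r ∨ ¬s ∨ q) ∧ ¬(q ∧ r) ∨ ¬p   — double negation
≡ (¬r ∨ ¬s ∨ q) ∧ (¬q ∨ ¬r) ∨ ¬p   — De Morgan
≡ ¬r ∧ ¬q ∨ ¬r ∧ ¬r ∨ ¬s ∧ ¬q ∨ ¬s ∧ ¬r ∨ q ∧ ¬q ∨ q ∧ ¬r ∨ ¬p   — distribute ∧ over ∨
≡ ¬r ∨ ¬s ∧ ¬q ∨ ¬p   — simplify

¬r ∨ ¬s ∧ ¬q ∨ ¬p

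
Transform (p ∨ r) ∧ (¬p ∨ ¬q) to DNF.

(p ∨ r) ∧ (¬p ∨ ¬q)
= (p ∧ ¬p) ∨ (p ∧ ¬q) ∨ (r ∧ ¬p) ∨ (r ∧ ¬q)   — distribute ∧ over ∨
= (p ∧ ¬q) ∨ (r ∧ ¬p) ∨ (r ∧ ¬q)   — simplify

(p ∧ ¬q) ∨ (r ∧ ¬p) ∨ (r ∧ ¬q)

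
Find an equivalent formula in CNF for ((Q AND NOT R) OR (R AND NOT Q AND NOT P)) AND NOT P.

((Q AND NOT R) OR (R AND NOT Q AND NOT P)) AND NOT P
= (Q OR R) AND (Q OR NOT Q) AND (Q OR NOT P) AND (NOT R OR R) AND (NOT R OR NOT Q) AND (NOT R OR NOT P) AND NOT P   (distribute OR over AND)
= (Q OR R) AND (NOT R OR NOT Q) AND NOT P   (simplify)

(Q OR R) AND (NOT R OR NOT Q) AND NOT P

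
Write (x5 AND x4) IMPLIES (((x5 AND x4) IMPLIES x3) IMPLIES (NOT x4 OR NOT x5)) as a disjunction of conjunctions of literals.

(x5 AND x4) IMPLIES (((x5 AND x4) IMPLIES x3) IMPLIES (NOT x4 OR NOT x5))
≡ NOT (x5 AND x4) OR (((x5 AND x4) IMPLIES x3) IMPLIES (NOT x4 OR NOT x5))   — eliminate IMPLIES
≡ NOT (x5 AND x4) OR NOT ((x5 AND x4) IMPLIES x3) OR NOT x4 OR NOT x5   — eliminate IMPLIES
≡ NOT (x5 AND x4) OR NOT (NOT (x5 AND x4) OR x3) OR NOT x4 OR NOT x5   — eliminate IMPLIES
≡ NOT x5 OR NOT x4 OR NOT (NOT (x5 AND x4) OR x3) OR NOT x4 OR NOT x5   — De Morgan
≡ NOT x5 OR NOT x4 OR (NOT NOT (x5 AND x4) AND NOT x3) OR NOT x4 OR NOT x5   — De Morgan
≡ NOT x5 OR NOT x4 OR (x5 AND x4 AND NOT x3) OR NOT x4 OR NOT x5   — double negation
≡ NOT x5 OR NOT x4 OR (x5 AND x4 AND NOT x3)   — simplify

NOT x5 OR NOT x4 OR (x5 AND x4 AND NOT x3)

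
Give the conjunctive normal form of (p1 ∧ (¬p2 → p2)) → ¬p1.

¬p1 ∨ ¬p2

(p1 ∧ (¬p2 → p2)) → ¬p1
⇔ ¬(p1 ∧ (¬p2 → p2)) ∨ ¬p1   (eliminate →)
⇔ ¬(p1 ∧ (¬¬p2 ∨ p2)) ∨ ¬p1   (eliminate →)
⇔ ¬p1 ∨ ¬(¬¬p2 ∨ p2) ∨ ¬p1   (De Morgan)
⇔ ¬p1 ∨ (¬¬¬p2 ∧ ¬p2) ∨ ¬p1   (De Morgan)
⇔ ¬p1 ∨ (¬p2 ∧ ¬p2) ∨ ¬p1   (double negation)
⇔ (¬p1 ∨ ¬p2 ∨ ¬p1) ∧ (¬p1 ∨ ¬p2 ∨ ¬p1)   (distribute ∨ over ∧)
⇔ ¬p1 ∨ ¬p2   (simplify)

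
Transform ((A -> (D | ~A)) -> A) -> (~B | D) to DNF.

((A -> (D | ~A)) -> A) -> (~B | D)
≡ ~((A -> (D | ~A)) -> A) | ~B | D   [eliminate ->]
≡ ~(~(A -> (D | ~A)) | A) | ~B | D   [eliminate ->]
≡ ~(~(~A | D | ~A) | A) | ~B | D   [eliminate ->]
≡ (~~(~A | D | ~A) & ~A) | ~B | D   [De Morgan]
≡ ((~A | D | ~A) & ~A) | ~B | D   [double negation]
≡ (~A & ~A) | (D & ~A) | (~A & ~A) | ~B | D   [distribute & over |]
≡ ~A | ~B | D   [simplify]

~A | ~B | D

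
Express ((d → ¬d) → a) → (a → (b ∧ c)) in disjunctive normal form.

¬a ∨ (b ∧ c)

((d → ¬d) → a) → (a → (b ∧ c))
⇔ ¬((d → ¬d) → a) ∨ (a → (b ∧ c))   [eliminate →]
⇔ ¬(¬(d → ¬d) ∨ a) ∨ (a → (b ∧ c))   [eliminate →]
⇔ ¬(¬(¬d ∨ ¬d) ∨ a) ∨ (a → (b ∧ c))   [eliminate →]
⇔ ¬(¬(¬d ∨ ¬d) ∨ a) ∨ ¬a ∨ (b ∧ c)   [eliminate →]
⇔ (¬¬(¬d ∨ ¬d) ∧ ¬a) ∨ ¬a ∨ (b ∧ c)   [De Morgan]
⇔ ((¬d ∨ ¬d) ∧ ¬a) ∨ ¬a ∨ (b ∧ c)   [double negation]
⇔ (¬d ∧ ¬a) ∨ (¬d ∧ ¬a) ∨ ¬a ∨ (b ∧ c)   [distribute ∧ over ∨]
⇔ ¬a ∨ (b ∧ c)   [simplify]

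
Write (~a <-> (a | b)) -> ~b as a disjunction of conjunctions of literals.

(~a <-> (a | b)) -> ~b
= ~(~a <-> (a | b)) | ~b   — eliminate ->
= ~((~a -> (a | b)) & ((a | b) -> ~a)) | ~b   — eliminate <->
= ~((~~a | a | b) & ((a | b) -> ~a)) | ~b   — eliminate ->
= ~((~~a | a | b) & (~(a | b) | ~a)) | ~b   — eliminate ->
= ~(~~a | a | b) | ~(~(a | b) | ~a) | ~b   — De Morgan
= (~~~a & ~a & ~b) | ~(~(a | b) | ~a) | ~b   — De Morgan
= (~a & ~a & ~b) | ~(~(a | b) | ~a) | ~b   — double negation
= (~a & ~a & ~b) | (~~(a | b) & ~~a) | ~b   — De Morgan
= (~a & ~a & ~b) | ((a | b) & ~~a) | ~b   — double negation
= (~a & ~a & ~b) | ((a | b) & a) | ~b   — double negation
= (~a & ~a & ~b) | (a & a) | (b & a) | ~b   — distribute & over |
= a | ~b   — simplify

a | ~b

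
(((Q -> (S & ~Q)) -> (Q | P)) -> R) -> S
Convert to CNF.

(Q | P | S) & (~R | S)

(((Q -> (S & ~Q)) -> (Q | P)) -> R) -> S
⇔ ~(((Q -> (S & ~Q)) -> (Q | P)) -> R) | S
⇔ ~(~((Q -> (S & ~Q)) -> (Q | P)) | R) | S
⇔ ~(~(~(Q -> (S & ~Q)) | Q | P) | R) | S
⇔ ~(~(~(~Q | (S & ~Q)) | Q | P) | R) | S
⇔ (~~(~(~Q | (S & ~Q)) | Q | P) & ~R) | S
⇔ ((~(~Q | (S & ~Q)) | Q | P) & ~R) | S
⇔ (((~~Q & ~(S & ~Q)) | Q | P) & ~R) | S
⇔ (((Q & ~(S & ~Q)) | Q | P) & ~R) | S
⇔ (((Q & (~S | ~~Q)) | Q | P) & ~R) | S
⇔ (((Q & (~S | Q)) | Q | P) & ~R) | S
⇔ (Q | Q | P | S) & (~S | Q | Q | P | S) & (~R | S)
⇔ (Q | P | S) & (~R | S)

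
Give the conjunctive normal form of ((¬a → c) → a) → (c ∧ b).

((¬a → c) → a) → (c ∧ b)
≡ ¬((¬a → c) → a) ∨ (c ∧ b)   — eliminate →
≡ ¬(¬(¬a → c) ∨ a) ∨ (c ∧ b)   — eliminate →
≡ ¬(¬(¬¬a ∨ c) ∨ a) ∨ (c ∧ b)   — eliminate →
≡ (¬¬(¬¬a ∨ c) ∧ ¬a) ∨ (c ∧ b)   — De Morgan
≡ ((¬¬a ∨ c) ∧ ¬a) ∨ (c ∧ b)   — double negation
≡ ((a ∨ c) ∧ ¬a) ∨ (c ∧ b)   — double negation
≡ (a ∨ c ∨ c) ∧ (a ∨ c ∨ b) ∧ (¬a ∨ c) ∧ (¬a ∨ b)   — distribute ∨ over ∧
≡ (a ∨ c) ∧ (¬a ∨ c) ∧ (¬a ∨ b)   — simplify

(a ∨ c) ∧ (¬a ∨ c) ∧ (¬a ∨ b)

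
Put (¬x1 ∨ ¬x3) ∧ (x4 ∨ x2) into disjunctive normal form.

(¬x1 ∨ ¬x3) ∧ (x4 ∨ x2)
⇔ (¬x1 ∧ x4) ∨ (¬x1 ∧ x2) ∨ (¬x3 ∧ x4) ∨ (¬x3 ∧ x2)   (distribute ∧ over ∨)

(¬x1 ∧ x4) ∨ (¬x1 ∧ x2) ∨ (¬x3 ∧ x4) ∨ (¬x3 ∧ x2)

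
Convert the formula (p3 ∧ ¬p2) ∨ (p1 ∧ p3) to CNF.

p3 ∧ (¬p2 ∨ p1)

(p3 ∧ ¬p2) ∨ (p1 ∧ p3)
= (p3 ∨ p1) ∧ (p3 ∨ p3) ∧ (¬p2 ∨ p1) ∧ (¬p2 ∨ p3)   — distribute ∨ over ∧
= p3 ∧ (¬p2 ∨ p1)   — simplify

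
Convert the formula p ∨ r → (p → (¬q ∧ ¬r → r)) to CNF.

¬p ∨ q ∨ r

p ∨ r → (p → (¬q ∧ ¬r → r))
≡ ¬(p ∨ r) ∨ (p → (¬q ∧ ¬r → r))   (eliminate →)
≡ ¬(p ∨ r) ∨ ¬p ∨ (¬q ∧ ¬r → r)   (eliminate →)
≡ ¬(p ∨ r) ∨ ¬p ∨ ¬(¬q ∧ ¬r) ∨ r   (eliminate →)
≡ ¬p ∧ ¬r ∨ ¬p ∨ ¬(¬q ∧ ¬r) ∨ r   (De Morgan)
≡ ¬p ∧ ¬r ∨ ¬p ∨ ¬¬q ∨ ¬¬r ∨ r   (De Morgan)
≡ ¬p ∧ ¬r ∨ ¬p ∨ q ∨ ¬¬r ∨ r   (double negation)
≡ ¬p ∧ ¬r ∨ ¬p ∨ q ∨ r ∨ r   (double negation)
≡ (¬p ∨ ¬p ∨ q ∨ r ∨ r) ∧ (¬r ∨ ¬p ∨ q ∨ r ∨ r)   (distribute ∨ over ∧)
≡ ¬p ∨ q ∨ r   (simplify)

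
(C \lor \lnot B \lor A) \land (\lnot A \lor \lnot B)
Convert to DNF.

(C \land \lnot A) \lor \lnot B

(C \lor \lnot B \lor A) \land (\lnot A \lor \lnot B)
= (C \land \lnot A) \lor (C \land \lnot B) \lor (\lnot B \land \lnot A) \lor (\lnot B \land \lnot B) \lor (A \land \lnot A) \lor (A \land \lnot B)   [distribute \land over \lor]
= (C \land \lnot A) \lor \lnot B   [simplify]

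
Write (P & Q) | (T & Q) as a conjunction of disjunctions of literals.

(P | T) & Q

(P & Q) | (T & Q)
= (P | T) & (P | Q) & (Q | T) & (Q | Q)   [distribute | over &]
= (P | T) & Q   [simplify]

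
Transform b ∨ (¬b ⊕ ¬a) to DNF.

b ∨ (¬b ⊕ ¬a)
⇔ b ∨ (¬b ∧ ¬¬a) ∨ (¬¬b ∧ ¬a)   [expand ⊕]
⇔ b ∨ (¬b ∧ a) ∨ (¬¬b ∧ ¬a)   [double negation]
⇔ b ∨ (¬b ∧ a) ∨ (b ∧ ¬a)   [double negation]
⇔ b ∨ (¬b ∧ a)   [simplify]

b ∨ (¬b ∧ a)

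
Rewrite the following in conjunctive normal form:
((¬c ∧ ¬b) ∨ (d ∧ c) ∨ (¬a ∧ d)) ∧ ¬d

(¬c ∨ d) ∧ (¬b ∨ d) ∧ (¬b ∨ c ∨ ¬a) ∧ ¬d

((¬c ∧ ¬b) ∨ (d ∧ c) ∨ (¬a ∧ d)) ∧ ¬d
⇔ (¬c ∨ d ∨ ¬a) ∧ (¬c ∨ d ∨ d) ∧ (¬c ∨ c ∨ ¬a) ∧ (¬c ∨ c ∨ d) ∧ (¬b ∨ d ∨ ¬a) ∧ (¬b ∨ d ∨ d) ∧ (¬b ∨ c ∨ ¬a) ∧ (¬b ∨ c ∨ d) ∧ ¬d   [distribute ∨ over ∧]
⇔ (¬c ∨ d) ∧ (¬b ∨ d) ∧ (¬b ∨ c ∨ ¬a) ∧ ¬d   [simplify]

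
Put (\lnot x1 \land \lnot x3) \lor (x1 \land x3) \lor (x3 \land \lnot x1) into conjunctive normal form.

(\lnot x1 \land \lnot x3) \lor (x1 \land x3) \lor (x3 \land \lnot x1)
≡ (\lnot x1 \lor x1 \lor x3) \land (\lnot x1 \lor x1 \lor \lnot x1) \land (\lnot x1 \lor x3 \lor x3) \land (\lnot x1 \lor x3 \lor \lnot x1) \land (\lnot x3 \lor x1 \lor x3) \land (\lnot x3 \lor x1 \lor \lnot x1) \land (\lnot x3 \lor x3 \lor x3) \land (\lnot x3 \lor x3 \lor \lnot x1)
≡ \lnot x1 \lor x3

\lnot x1 \lor x3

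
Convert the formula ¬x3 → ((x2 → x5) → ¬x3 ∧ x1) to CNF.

(x3 ∨ x2 ∨ x1) ∧ (x3 ∨ ¬x5 ∨ x1)

¬x3 → ((x2 → x5) → ¬x3 ∧ x1)
⇔ ¬¬x3 ∨ ((x2 → x5) → ¬x3 ∧ x1)   [eliminate →]
⇔ ¬¬x3 ∨ ¬(x2 → x5) ∨ ¬x3 ∧ x1   [eliminate →]
⇔ ¬¬x3 ∨ ¬(¬x2 ∨ x5) ∨ ¬x3 ∧ x1   [eliminate →]
⇔ x3 ∨ ¬(¬x2 ∨ x5) ∨ ¬x3 ∧ x1   [double negation]
⇔ x3 ∨ ¬¬x2 ∧ ¬x5 ∨ ¬x3 ∧ x1   [De Morgan]
⇔ x3 ∨ x2 ∧ ¬x5 ∨ ¬x3 ∧ x1   [double negation]
⇔ (x3 ∨ x2 ∨ ¬x3) ∧ (x3 ∨ x2 ∨ x1) ∧ (x3 ∨ ¬x5 ∨ ¬x3) ∧ (x3 ∨ ¬x5 ∨ x1)   [distribute ∨ over ∧]
⇔ (x3 ∨ x2 ∨ x1) ∧ (x3 ∨ ¬x5 ∨ x1)   [simplify]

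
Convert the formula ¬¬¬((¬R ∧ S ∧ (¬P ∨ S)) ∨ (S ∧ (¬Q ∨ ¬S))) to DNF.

¬¬¬((¬R ∧ S ∧ (¬P ∨ S)) ∨ (S ∧ (¬Q ∨ ¬S)))
= ¬((¬R ∧ S ∧ (¬P ∨ S)) ∨ (S ∧ (¬Q ∨ ¬S)))   [double negation]
= ¬(¬R ∧ S ∧ (¬P ∨ S)) ∧ ¬(S ∧ (¬Q ∨ ¬S))   [De Morgan]
= (¬¬R ∨ ¬S ∨ ¬(¬P ∨ S)) ∧ ¬(S ∧ (¬Q ∨ ¬S))   [De Morgan]
= (R ∨ ¬S ∨ ¬(¬P ∨ S)) ∧ ¬(S ∧ (¬Q ∨ ¬S))   [double negation]
= (R ∨ ¬S ∨ (¬¬P ∧ ¬S)) ∧ ¬(S ∧ (¬Q ∨ ¬S))   [De Morgan]
= (R ∨ ¬S ∨ (P ∧ ¬S)) ∧ ¬(S ∧ (¬Q ∨ ¬S))   [double negation]
= (R ∨ ¬S ∨ (P ∧ ¬S)) ∧ (¬S ∨ ¬(¬Q ∨ ¬S))   [De Morgan]
= (R ∨ ¬S ∨ (P ∧ ¬S)) ∧ (¬S ∨ (¬¬Q ∧ ¬¬S))   [De Morgan]
= (R ∨ ¬S ∨ (P ∧ ¬S)) ∧ (¬S ∨ (Q ∧ ¬¬S))   [double negation]
= (R ∨ ¬S ∨ (P ∧ ¬S)) ∧ (¬S ∨ (Q ∧ S))   [double negation]
= (R ∧ ¬S) ∨ (R ∧ Q ∧ S) ∨ (¬S ∧ ¬S) ∨ (¬S ∧ Q ∧ S) ∨ (P ∧ ¬S ∧ ¬S) ∨ (P ∧ ¬S ∧ Q ∧ S)   [distribute ∧ over ∨]
= (R ∧ Q ∧ S) ∨ ¬S   [simplify]

(R ∧ Q ∧ S) ∨ ¬S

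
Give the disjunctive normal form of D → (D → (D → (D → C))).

D → (D → (D → (D → C)))
≡ ¬D ∨ (D → (D → (D → C)))   — eliminate →
≡ ¬D ∨ ¬D ∨ (D → (D → C))   — eliminate →
≡ ¬D ∨ ¬D ∨ ¬D ∨ (D → C)   — eliminate →
≡ ¬D ∨ ¬D ∨ ¬D ∨ ¬D ∨ C   — eliminate →
≡ ¬D ∨ C   — simplify

¬D ∨ C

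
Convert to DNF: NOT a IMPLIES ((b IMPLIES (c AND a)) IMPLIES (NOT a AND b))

NOT a IMPLIES ((b IMPLIES (c AND a)) IMPLIES (NOT a AND b))
⇔ NOT NOT a OR ((b IMPLIES (c AND a)) IMPLIES (NOT a AND b))   (eliminate IMPLIES)
⇔ NOT NOT a OR NOT (b IMPLIES (c AND a)) OR (NOT a AND b)   (eliminate IMPLIES)
⇔ NOT NOT a OR NOT (NOT b OR (c AND a)) OR (NOT a AND b)   (eliminate IMPLIES)
⇔ a OR NOT (NOT b OR (c AND a)) OR (NOT a AND b)   (double negation)
⇔ a OR (NOT NOT b AND NOT (c AND a)) OR (NOT a AND b)   (De Morgan)
⇔ a OR (b AND NOT (c AND a)) OR (NOT a AND b)   (double negation)
⇔ a OR (b AND (NOT c OR NOT a)) OR (NOT a AND b)   (De Morgan)
⇔ a OR (b AND NOT c) OR (b AND NOT a) OR (NOT a AND b)   (distribute AND over OR)
⇔ a OR (b AND NOT c) OR (b AND NOT a)   (simplify)

a OR (b AND NOT c) OR (b AND NOT a)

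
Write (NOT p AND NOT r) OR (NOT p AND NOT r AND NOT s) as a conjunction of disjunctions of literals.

NOT p AND NOT r

(NOT p AND NOT r) OR (NOT p AND NOT r AND NOT s)
⇔ (NOT p OR NOT p) AND (NOT p OR NOT r) AND (NOT p OR NOT s) AND (NOT r OR NOT p) AND (NOT r OR NOT r) AND (NOT r OR NOT s)
⇔ NOT p AND NOT r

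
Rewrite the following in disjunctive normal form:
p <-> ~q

(~p & q) | (~q & p)

p <-> ~q
≡ (p -> ~q) & (~q -> p)   (eliminate <->)
≡ (~p | ~q) & (~q -> p)   (eliminate ->)
≡ (~p | ~q) & (~~q | p)   (eliminate ->)
≡ (~p | ~q) & (q | p)   (double negation)
≡ (~p & q) | (~p & p) | (~q & q) | (~q & p)   (distribute & over |)
≡ (~p & q) | (~q & p)   (simplify)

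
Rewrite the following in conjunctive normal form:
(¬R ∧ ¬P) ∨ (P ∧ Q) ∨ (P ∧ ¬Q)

(¬R ∧ ¬P) ∨ (P ∧ Q) ∨ (P ∧ ¬Q)
≡ (¬R ∨ P ∨ P) ∧ (¬R ∨ P ∨ ¬Q) ∧ (¬R ∨ Q ∨ P) ∧ (¬R ∨ Q ∨ ¬Q) ∧ (¬P ∨ P ∨ P) ∧ (¬P ∨ P ∨ ¬Q) ∧ (¬P ∨ Q ∨ P) ∧ (¬P ∨ Q ∨ ¬Q)   — distribute ∨ over ∧
≡ ¬R ∨ P   — simplify

¬R ∨ P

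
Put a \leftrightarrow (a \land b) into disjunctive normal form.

\lnot a \lor (a \land b)

a \leftrightarrow (a \land b)
= (a \to (a \land b)) \land ((a \land b) \to a)   (eliminate \leftrightarrow)
= (\lnot a \lor (a \land b)) \land ((a \land b) \to a)   (eliminate \to)
= (\lnot a \lor (a \land b)) \land (\lnot (a \land b) \lor a)   (eliminate \to)
= (\lnot a \lor (a \land b)) \land (\lnot a \lor \lnot b \lor a)   (De Morgan)
= (\lnot a \land \lnot a) \lor (\lnot a \land \lnot b) \lor (\lnot a \land a) \lor (a \land b \land \lnot a) \lor (a \land b \land \lnot b) \lor (a \land b \land a)   (distribute \land over \lor)
= \lnot a \lor (a \land b)   (simplify)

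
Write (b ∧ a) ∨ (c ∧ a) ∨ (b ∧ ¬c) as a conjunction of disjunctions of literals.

(b ∧ a) ∨ (c ∧ a) ∨ (b ∧ ¬c)
≡ (b ∨ c ∨ b) ∧ (b ∨ c ∨ ¬c) ∧ (b ∨ a ∨ b) ∧ (b ∨ a ∨ ¬c) ∧ (a ∨ c ∨ b) ∧ (a ∨ c ∨ ¬c) ∧ (a ∨ a ∨ b) ∧ (a ∨ a ∨ ¬c)
≡ (b ∨ c) ∧ (b ∨ a) ∧ (a ∨ ¬c)

(b ∨ c) ∧ (b ∨ a) ∧ (a ∨ ¬c)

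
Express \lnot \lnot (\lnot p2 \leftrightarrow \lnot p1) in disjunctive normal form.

p2 \land p1 \lor \lnot p1 \land \lnot p2

\lnot \lnot (\lnot p2 \leftrightarrow \lnot p1)
= \lnot \lnot ((\lnot p2 \to \lnot p1) \land (\lnot p1 \to \lnot p2))   [eliminate \leftrightarrow]
= \lnot \lnot ((\lnot \lnot p2 \lor \lnot p1) \land (\lnot p1 \to \lnot p2))   [eliminate \to]
= \lnot \lnot ((\lnot \lnot p2 \lor \lnot p1) \land (\lnot \lnot p1 \lor \lnot p2))   [eliminate \to]
= (\lnot \lnot p2 \lor \lnot p1) \land (\lnot \lnot p1 \lor \lnot p2)   [double negation]
= (p2 \lor \lnot p1) \land (\lnot \lnot p1 \lor \lnot p2)   [double negation]
= (p2 \lor \lnot p1) \land (p1 \lor \lnot p2)   [double negation]
= p2 \land p1 \lor p2 \land \lnot p2 \lor \lnot p1 \land p1 \lor \lnot p1 \land \lnot p2   [distribute \land over \lor]
= p2 \land p1 \lor \lnot p1 \land \lnot p2   [simplify]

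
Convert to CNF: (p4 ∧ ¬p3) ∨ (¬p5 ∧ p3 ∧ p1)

(p4 ∨ ¬p5) ∧ (p4 ∨ p3) ∧ (p4 ∨ p1) ∧ (¬p3 ∨ ¬p5) ∧ (¬p3 ∨ p1)

(p4 ∧ ¬p3) ∨ (¬p5 ∧ p3 ∧ p1)
≡ (p4 ∨ ¬p5) ∧ (p4 ∨ p3) ∧ (p4 ∨ p1) ∧ (¬p3 ∨ ¬p5) ∧ (¬p3 ∨ p3) ∧ (¬p3 ∨ p1)   (distribute ∨ over ∧)
≡ (p4 ∨ ¬p5) ∧ (p4 ∨ p3) ∧ (p4 ∨ p1) ∧ (¬p3 ∨ ¬p5) ∧ (¬p3 ∨ p1)   (simplify)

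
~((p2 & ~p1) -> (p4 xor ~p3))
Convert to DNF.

~((p2 & ~p1) -> (p4 xor ~p3))
= ~(~(p2 & ~p1) | (p4 xor ~p3))   [eliminate ->]
= ~(~(p2 & ~p1) | (p4 & ~~p3) | (~p4 & ~p3))   [expand xor]
= ~~(p2 & ~p1) & ~(p4 & ~~p3) & ~(~p4 & ~p3)   [De Morgan]
= p2 & ~p1 & ~(p4 & ~~p3) & ~(~p4 & ~p3)   [double negation]
= p2 & ~p1 & (~p4 | ~~~p3) & ~(~p4 & ~p3)   [De Morgan]
= p2 & ~p1 & (~p4 | ~p3) & ~(~p4 & ~p3)   [double negation]
= p2 & ~p1 & (~p4 | ~p3) & (~~p4 | ~~p3)   [De Morgan]
= p2 & ~p1 & (~p4 | ~p3) & (p4 | ~~p3)   [double negation]
= p2 & ~p1 & (~p4 | ~p3) & (p4 | p3)   [double negation]
= (p2 & ~p1 & ~p4 & p4) | (p2 & ~p1 & ~p4 & p3) | (p2 & ~p1 & ~p3 & p4) | (p2 & ~p1 & ~p3 & p3)   [distribute & over |]
= (p2 & ~p1 & ~p4 & p3) | (p2 & ~p1 & ~p3 & p4)   [simplify]

(p2 & ~p1 & ~p4 & p3) | (p2 & ~p1 & ~p3 & p4)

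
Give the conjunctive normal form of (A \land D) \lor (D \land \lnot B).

(A \land D) \lor (D \land \lnot B)
≡ (A \lor D) \land (A \lor \lnot B) \land (D \lor D) \land (D \lor \lnot B)   (distribute \lor over \land)
≡ (A \lor \lnot B) \land D   (simplify)

(A \lor \lnot B) \land D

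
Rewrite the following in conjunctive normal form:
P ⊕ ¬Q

P ⊕ ¬Q
≡ (P ∨ ¬Q) ∧ ¬(P ∧ ¬Q)   — expand ⊕
≡ (P ∨ ¬Q) ∧ (¬P ∨ ¬¬Q)   — De Morgan
≡ (P ∨ ¬Q) ∧ (¬P ∨ Q)   — double negation

(P ∨ ¬Q) ∧ (¬P ∨ Q)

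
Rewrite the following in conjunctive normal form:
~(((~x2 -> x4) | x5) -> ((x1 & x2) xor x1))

(x2 | x4 | x5) & (~x1 | x2)

~(((~x2 -> x4) | x5) -> ((x1 & x2) xor x1))
≡ ~(~((~x2 -> x4) | x5) | ((x1 & x2) xor x1))   — eliminate ->
≡ ~(~(~~x2 | x4 | x5) | ((x1 & x2) xor x1))   — eliminate ->
≡ ~(~(~~x2 | x4 | x5) | (((x1 & x2) | x1) & ~(x1 & x2 & x1)))   — expand xor
≡ ~~(~~x2 | x4 | x5) & ~(((x1 & x2) | x1) & ~(x1 & x2 & x1))   — De Morgan
≡ (~~x2 | x4 | x5) & ~(((x1 & x2) | x1) & ~(x1 & x2 & x1))   — double negation
≡ (x2 | x4 | x5) & ~(((x1 & x2) | x1) & ~(x1 & x2 & x1))   — double negation
≡ (x2 | x4 | x5) & (~((x1 & x2) | x1) | ~~(x1 & x2 & x1))   — De Morgan
≡ (x2 | x4 | x5) & ((~(x1 & x2) & ~x1) | ~~(x1 & x2 & x1))   — De Morgan
≡ (x2 | x4 | x5) & (((~x1 | ~x2) & ~x1) | ~~(x1 & x2 & x1))   — De Morgan
≡ (x2 | x4 | x5) & (((~x1 | ~x2) & ~x1) | (x1 & x2 & x1))   — double negation
≡ (x2 | x4 | x5) & (~x1 | ~x2 | x1) & (~x1 | ~x2 | x2) & (~x1 | ~x2 | x1) & (~x1 | x1) & (~x1 | x2) & (~x1 | x1)   — distribute | over &
≡ (x2 | x4 | x5) & (~x1 | x2)   — simplify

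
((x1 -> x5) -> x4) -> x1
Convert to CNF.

((x1 -> x5) -> x4) -> x1
≡ ~((x1 -> x5) -> x4) | x1   [eliminate ->]
≡ ~(~(x1 -> x5) | x4) | x1   [eliminate ->]
≡ ~(~(~x1 | x5) | x4) | x1   [eliminate ->]
≡ (~~(~x1 | x5) & ~x4) | x1   [De Morgan]
≡ ((~x1 | x5) & ~x4) | x1   [double negation]
≡ (~x1 | x5 | x1) & (~x4 | x1)   [distribute | over &]
≡ ~x4 | x1   [simplify]

~x4 | x1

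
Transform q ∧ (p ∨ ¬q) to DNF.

q ∧ p

q ∧ (p ∨ ¬q)
≡ (q ∧ p) ∨ (q ∧ ¬q)   — distribute ∧ over ∨
≡ q ∧ p   — simplify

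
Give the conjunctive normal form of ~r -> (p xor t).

~r -> (p xor t)
≡ ~~r | (p xor t)   [eliminate ->]
≡ ~~r | ((p | t) & ~(p & t))   [expand xor]
≡ r | ((p | t) & ~(p & t))   [double negation]
≡ r | ((p | t) & (~p | ~t))   [De Morgan]
≡ (r | p | t) & (r | ~p | ~t)   [distribute | over &]

(r | p | t) & (r | ~p | ~t)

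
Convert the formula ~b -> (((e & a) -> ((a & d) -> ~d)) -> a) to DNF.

b | a

~b -> (((e & a) -> ((a & d) -> ~d)) -> a)
≡ ~~b | (((e & a) -> ((a & d) -> ~d)) -> a)   [eliminate ->]
≡ ~~b | ~((e & a) -> ((a & d) -> ~d)) | a   [eliminate ->]
≡ ~~b | ~(~(e & a) | ((a & d) -> ~d)) | a   [eliminate ->]
≡ ~~b | ~(~(e & a) | ~(a & d) | ~d) | a   [eliminate ->]
≡ b | ~(~(e & a) | ~(a & d) | ~d) | a   [double negation]
≡ b | (~~(e & a) & ~~(a & d) & ~~d) | a   [De Morgan]
≡ b | (e & a & ~~(a & d) & ~~d) | a   [double negation]
≡ b | (e & a & a & d & ~~d) | a   [double negation]
≡ b | (e & a & a & d & d) | a   [double negation]
≡ b | a   [simplify]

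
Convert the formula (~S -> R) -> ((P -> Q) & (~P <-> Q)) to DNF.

(~S & ~R) | (~P & Q)

(~S -> R) -> ((P -> Q) & (~P <-> Q))
≡ ~(~S -> R) | ((P -> Q) & (~P <-> Q))   [eliminate ->]
≡ ~(~~S | R) | ((P -> Q) & (~P <-> Q))   [eliminate ->]
≡ ~(~~S | R) | ((~P | Q) & (~P <-> Q))   [eliminate ->]
≡ ~(~~S | R) | ((~P | Q) & (~P -> Q) & (Q -> ~P))   [eliminate <->]
≡ ~(~~S | R) | ((~P | Q) & (~~P | Q) & (Q -> ~P))   [eliminate ->]
≡ ~(~~S | R) | ((~P | Q) & (~~P | Q) & (~Q | ~P))   [eliminate ->]
≡ (~~~S & ~R) | ((~P | Q) & (~~P | Q) & (~Q | ~P))   [De Morgan]
≡ (~S & ~R) | ((~P | Q) & (~~P | Q) & (~Q | ~P))   [double negation]
≡ (~S & ~R) | ((~P | Q) & (P | Q) & (~Q | ~P))   [double negation]
≡ (~S & ~R) | (~P & P & ~Q) | (~P & P & ~P) | (~P & Q & ~Q) | (~P & Q & ~P) | (Q & P & ~Q) | (Q & P & ~P) | (Q & Q & ~Q) | (Q & Q & ~P)   [distribute & over |]
≡ (~S & ~R) | (~P & Q)   [simplify]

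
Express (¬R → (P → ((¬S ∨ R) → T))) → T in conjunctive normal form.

(¬R ∨ T) ∧ (P ∨ T) ∧ (¬S ∨ R ∨ T)

(¬R → (P → ((¬S ∨ R) → T))) → T
= ¬(¬R → (P → ((¬S ∨ R) → T))) ∨ T   — eliminate →
= ¬(¬¬R ∨ (P → ((¬S ∨ R) → T))) ∨ T   — eliminate →
= ¬(¬¬R ∨ ¬P ∨ ((¬S ∨ R) → T)) ∨ T   — eliminate →
= ¬(¬¬R ∨ ¬P ∨ ¬(¬S ∨ R) ∨ T) ∨ T   — eliminate →
= (¬¬¬R ∧ ¬¬P ∧ ¬¬(¬S ∨ R) ∧ ¬T) ∨ T   — De Morgan
= (¬R ∧ ¬¬P ∧ ¬¬(¬S ∨ R) ∧ ¬T) ∨ T   — double negation
= (¬R ∧ P ∧ ¬¬(¬S ∨ R) ∧ ¬T) ∨ T   — double negation
= (¬R ∧ P ∧ (¬S ∨ R) ∧ ¬T) ∨ T   — double negation
= (¬R ∨ T) ∧ (P ∨ T) ∧ (¬S ∨ R ∨ T) ∧ (¬T ∨ T)   — distribute ∨ over ∧
= (¬R ∨ T) ∧ (P ∨ T) ∧ (¬S ∨ R ∨ T)   — simplify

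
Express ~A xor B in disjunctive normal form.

(~A & ~B) | (A & B)

~A xor B
⇔ (~A & ~B) | (~~A & B)   — expand xor
⇔ (~A & ~B) | (A & B)   — double negation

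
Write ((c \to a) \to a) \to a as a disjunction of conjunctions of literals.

\lnot c \land \lnot a \lor a

((c \to a) \to a) \to a
≡ \lnot ((c \to a) \to a) \lor a   — eliminate \to
≡ \lnot (\lnot (c \to a) \lor a) \lor a   — eliminate \to
≡ \lnot (\lnot (\lnot c \lor a) \lor a) \lor a   — eliminate \to
≡ \lnot \lnot (\lnot c \lor a) \land \lnot a \lor a   — De Morgan
≡ (\lnot c \lor a) \land \lnot a \lor a   — double negation
≡ \lnot c \land \lnot a \lor a \land \lnot a \lor a   — distribute \land over \lor
≡ \lnot c \land \lnot a \lor a   — simplify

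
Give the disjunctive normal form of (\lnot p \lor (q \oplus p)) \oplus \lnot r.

(\lnot p \lor (q \oplus p)) \oplus \lnot r
= (\lnot p \lor (q \oplus p)) \land \lnot \lnot r \lor \lnot (\lnot p \lor (q \oplus p)) \land \lnot r
= (\lnot p \lor q \land \lnot p \lor \lnot q \land p) \land \lnot \lnot r \lor \lnot (\lnot p \lor (q \oplus p)) \land \lnot r
= (\lnot p \lor q \land \lnot p \lor \lnot q \land p) \land \lnot \lnot r \lor \lnot (\lnot p \lor q \land \lnot p \lor \lnot q \land p) \land \lnot r
= (\lnot p \lor q \land \lnot p \lor \lnot q \land p) \land r \lor \lnot (\lnot p \lor q \land \lnot p \lor \lnot q \land p) \land \lnot r
= (\lnot p \lor q \land \lnot p \lor \lnot q \land p) \land r \lor \lnot \lnot p \land \lnot (q \land \lnot p) \land \lnot (\lnot q \land p) \land \lnot r
= (\lnot p \lor q \land \lnot p \lor \lnot q \land p) \land r \lor p \land \lnot (q \land \lnot p) \land \lnot (\lnot q \land p) \land \lnot r
= (\lnot p \lor q \land \lnot p \lor \lnot q \land p) \land r \lor p \land (\lnot q \lor \lnot \lnot p) \land \lnot (\lnot q \land p) \land \lnot r
= (\lnot p \lor q \land \lnot p \lor \lnot q \land p) \land r \lor p \land (\lnot q \lor p) \land \lnot (\lnot q \land p) \land \lnot r
= (\lnot p \lor q \land \lnot p \lor \lnot q \land p) \land r \lor p \land (\lnot q \lor p) \land (\lnot \lnot q \lor \lnot p) \land \lnot r
= (\lnot p \lor q \land \lnot p \lor \lnot q \land p) \land r \lor p \land (\lnot q \lor p) \land (q \lor \lnot p) \land \lnot r
= \lnot p \land r \lor q \land \lnot p \land r \lor \lnot q \land p \land r \lor p \land \lnot q \land q \land \lnot r \lor p \land \lnot q \land \lnot p \land \lnot r \lor p \land p \land q \land \lnot r \lor p \land p \land \lnot p \land \lnot r
= \lnot p \land r \lor \lnot q \land p \land r \lor p \land q \land \lnot r

\lnot p \land r \lor \lnot q \land p \land r \lor p \land q \land \lnot r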